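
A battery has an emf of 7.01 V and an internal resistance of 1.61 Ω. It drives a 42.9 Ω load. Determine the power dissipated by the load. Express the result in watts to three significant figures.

1.06 W

With r and R in series, I = ε/(r+R); the load dissipates I²R.
I = ε / (r + R) = 7.01 / (1.61 + 42.9) = 0.1575 A
P_load = I² R = (0.1575)² × 42.9 = 1.064 W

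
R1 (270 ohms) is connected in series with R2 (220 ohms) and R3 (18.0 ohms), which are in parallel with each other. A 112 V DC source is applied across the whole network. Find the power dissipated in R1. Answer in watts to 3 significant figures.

Reduce the parallel pair to R_p first; the network is then a simple series string.
R_p = (220×18.0)/(220+18.0) = 16.64 Ω
R_total = 270 + 16.64 = 286.6 Ω
I = V / R_total = 112 / 286.6 = 0.3907 A
The full supply current passes through R1: P = I²R.
P_R1 = (0.3907)² × 270 = 41.22 W

41.2 W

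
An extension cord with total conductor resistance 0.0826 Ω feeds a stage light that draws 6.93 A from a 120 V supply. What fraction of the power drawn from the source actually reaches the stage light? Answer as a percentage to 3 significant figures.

99.5 %

The extension cord carries the full 6.93 A.
P_line = I² R_line = (6.930)² × 0.0826 = 3.967 W
P_source = V I = 120 × 6.930 = 831.6 W; P_load = 827.6 W
η = P_load / P_source = 827.6 / 831.6 = 0.9952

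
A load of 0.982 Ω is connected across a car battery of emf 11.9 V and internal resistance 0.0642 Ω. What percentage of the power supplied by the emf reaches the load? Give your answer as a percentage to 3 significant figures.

η = P_load/(P_load+P_int) = I²R/(I²R+I²r) = R/(R+r) — the I² cancels for series elements.
η = R / (R + r) = 0.982 / (0.982 + 0.0642) = 0.9386

93.9 %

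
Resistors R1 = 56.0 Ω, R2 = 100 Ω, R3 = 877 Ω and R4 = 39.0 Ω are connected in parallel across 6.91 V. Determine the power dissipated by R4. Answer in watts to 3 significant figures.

1.22 W

Every branch has 6.91 V across it, so for R4 the power is simply V²/R.
P_R4 = V² / R4 = (6.91)² / 39.0 Ω = 1.224 W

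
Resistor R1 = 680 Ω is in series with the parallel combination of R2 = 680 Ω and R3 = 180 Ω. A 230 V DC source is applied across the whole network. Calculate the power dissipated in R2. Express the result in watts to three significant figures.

2.33 W

Reduce the parallel pair to R_p first; the network is then a simple series string.
R_p = (680×180)/(680+180) = 142.3 Ω
R_total = 680 + 142.3 = 822.3 Ω
I = V / R_total = 230 / 822.3 = 0.2797 A
Voltage across the parallel pair: V_p = I × R_p = 0.2797 × 142.3 = 39.81 V
R2 sees V_p directly, so P = V_p² / R2.
P_R2 = (39.81)² / 680 = 2.330 W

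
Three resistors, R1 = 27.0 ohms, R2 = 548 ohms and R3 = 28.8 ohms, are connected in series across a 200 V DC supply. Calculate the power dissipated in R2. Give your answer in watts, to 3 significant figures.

60.1 W

Series elements share the same current, so find I first, then use P = I²R.
R_total = 27.0 + 548 + 28.8 = 603.8 Ω
I = V / R_total = 200 / 603.8 = 0.3312 A
P_R2 = I² × R2 = (0.3312)² × 548 = 60.12 W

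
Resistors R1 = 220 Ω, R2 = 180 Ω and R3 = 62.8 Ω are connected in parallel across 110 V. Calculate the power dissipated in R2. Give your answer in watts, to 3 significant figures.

Each parallel branch sees the full supply voltage, so P = V²/R applies directly to the target branch.
P_R2 = V² / R2 = (110)² / 180 Ω = 67.22 W

67.2 W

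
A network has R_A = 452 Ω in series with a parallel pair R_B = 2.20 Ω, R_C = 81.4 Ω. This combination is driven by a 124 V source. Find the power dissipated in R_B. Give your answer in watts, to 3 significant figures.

0.155 W

Collapse R_B‖R_C to a single equivalent, reducing the network to two series elements.
R_p = (2.20×81.4)/(2.20+81.4) = 2.142 Ω
R_total = 452 + 2.142 = 454.1 Ω
I = V / R_total = 124 / 454.1 = 0.2730 A
Voltage across the parallel pair: V_p = I × R_p = 0.2730 × 2.142 = 0.5849 V
R_B sees V_p directly, so P = V_p² / R_B.
P_R_B = (0.5849)² / 2.20 = 0.1555 W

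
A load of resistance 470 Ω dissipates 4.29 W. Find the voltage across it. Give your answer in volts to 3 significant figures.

44.9 V

From P = V I = I²R = V²/R, with the two given quantities we get V = √(P R).
V = √(4.29 × 470) = 44.90 V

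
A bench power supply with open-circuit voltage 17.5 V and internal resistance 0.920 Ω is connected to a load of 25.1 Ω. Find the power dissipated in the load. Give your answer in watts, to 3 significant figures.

Load and internal resistance form a series loop — compute the loop current, then the load power via I²R.
I = ε / (r + R) = 17.5 / (0.920 + 25.1) = 0.6726 A
P_load = I² R = (0.6726)² × 25.1 = 11.35 W

11.4 W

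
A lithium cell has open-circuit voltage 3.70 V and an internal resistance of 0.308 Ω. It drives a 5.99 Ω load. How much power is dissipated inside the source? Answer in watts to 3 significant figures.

0.106 W

r is in series with the load, so it carries the full circuit current — the loss in it is I²r.
I = ε / (r + R) = 3.70 / (0.308 + 5.99) = 0.5875 A
P_int = I² r = (0.5875)² × 0.308 = 0.1063 W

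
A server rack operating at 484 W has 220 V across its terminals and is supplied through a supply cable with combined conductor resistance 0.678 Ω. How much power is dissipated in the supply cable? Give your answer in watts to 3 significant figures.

Only the current and the line resistance are needed for the I²R loss.
I = P / V = 484 / 220 = 2.200 A through the supply cable.
P_line = I² R_line = (2.200)² × 0.678 = 3.282 W

3.28 W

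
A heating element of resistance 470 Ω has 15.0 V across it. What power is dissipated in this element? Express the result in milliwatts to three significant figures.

479 mW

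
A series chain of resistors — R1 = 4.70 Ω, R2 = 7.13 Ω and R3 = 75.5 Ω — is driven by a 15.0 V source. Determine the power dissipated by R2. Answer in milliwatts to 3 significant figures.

210 mW

Series elements share the same current, so find I first, then use P = I²R.
R_total = 4.70 + 7.13 + 75.5 = 87.33 Ω
I = V / R_total = 15.0 / 87.33 = 0.1718 A
P_R2 = I² × R2 = (0.1718)² × 7.13 = 0.2104 W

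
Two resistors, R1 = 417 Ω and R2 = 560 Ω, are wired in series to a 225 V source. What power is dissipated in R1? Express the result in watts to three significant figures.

22.1 W

The current is common to all series resistors; compute it, then apply P = I²R for the target.
R_total = 417 + 560 = 977.0 Ω
I = V / R_total = 225 / 977.0 = 0.2303 A
P_R1 = I² × R1 = (0.2303)² × 417 = 22.12 W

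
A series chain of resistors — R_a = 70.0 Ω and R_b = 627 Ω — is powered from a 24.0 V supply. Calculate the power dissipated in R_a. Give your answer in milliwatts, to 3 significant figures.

83.0 mW

In a series string the same current flows through every resistor — find that current, then P = I²R for the one we want.
R_total = 70.0 + 627 = 697.0 Ω
I = V / R_total = 24.0 / 697.0 = 0.03443 A
P_R_a = I² × R_a = (0.03443)² × 70.0 = 0.08300 W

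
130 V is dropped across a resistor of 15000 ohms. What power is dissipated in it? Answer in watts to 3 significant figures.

We know the drop across the element and its resistance — P = V²/R, one step.
P = (130 V)² / 15000 Ω = 1.127 W

1.13 W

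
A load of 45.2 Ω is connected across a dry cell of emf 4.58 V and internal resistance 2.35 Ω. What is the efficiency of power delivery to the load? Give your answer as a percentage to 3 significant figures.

The source delivers εI, of which I²R reaches the load and I²r is lost; since I is common, η = R/(R+r).
η = R / (R + r) = 45.2 / (45.2 + 2.35) = 0.9506

95.1 %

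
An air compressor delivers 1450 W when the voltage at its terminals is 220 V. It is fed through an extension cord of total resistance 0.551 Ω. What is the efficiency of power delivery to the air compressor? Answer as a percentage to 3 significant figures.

I = P / V = 1450 / 220 = 6.591 A through the extension cord.
P_line = I² R_line = (6.591)² × 0.551 = 23.94 W
P_source = P_load + P_line = 1450 + 23.94 = 1474 W
η = P_load / P_source = 1450 / 1474 = 0.9838

98.4 %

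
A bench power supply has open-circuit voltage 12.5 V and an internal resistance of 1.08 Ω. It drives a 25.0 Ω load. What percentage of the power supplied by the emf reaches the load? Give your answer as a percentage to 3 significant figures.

95.9 %

Efficiency is P_load / P_total. With a series r and R sharing the same I, P = I²R for each, so η = R/(R+r).
η = R / (R + r) = 25.0 / (25.0 + 1.08) = 0.9586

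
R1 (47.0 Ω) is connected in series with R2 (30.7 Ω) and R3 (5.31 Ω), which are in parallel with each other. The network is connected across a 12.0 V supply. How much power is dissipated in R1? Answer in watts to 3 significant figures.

Collapse R2‖R3 to a single equivalent, reducing the network to two series elements.
R_p = (30.7×5.31)/(30.7+5.31) = 4.527 Ω
R_total = 47.0 + 4.527 = 51.53 Ω
I = V / R_total = 12.0 / 51.53 = 0.2329 A
R1 is in the main series path, so its power is I²R1.
P_R1 = (0.2329)² × 47.0 = 2.549 W

2.55 W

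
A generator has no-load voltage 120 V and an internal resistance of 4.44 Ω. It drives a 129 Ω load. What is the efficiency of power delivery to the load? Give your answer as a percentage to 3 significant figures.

96.7 %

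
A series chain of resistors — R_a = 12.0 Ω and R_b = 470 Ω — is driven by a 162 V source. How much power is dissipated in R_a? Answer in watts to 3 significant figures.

1.36 W

Since the resistors are in series they all carry the loop current I = V/R_total; the power in any one is I²R.
R_total = 12.0 + 470 = 482.0 Ω
I = V / R_total = 162 / 482.0 = 0.3361 A
P_R_a = I² × R_a = (0.3361)² × 12.0 = 1.356 W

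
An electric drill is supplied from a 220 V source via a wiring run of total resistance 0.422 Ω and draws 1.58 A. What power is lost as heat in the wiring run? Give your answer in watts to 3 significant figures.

The wiring run is a series resistance carrying the load current; its dissipation is I²R_line.
The wiring run carries the full 1.58 A.
P_line = I² R_line = (1.580)² × 0.422 = 1.053 W

1.05 W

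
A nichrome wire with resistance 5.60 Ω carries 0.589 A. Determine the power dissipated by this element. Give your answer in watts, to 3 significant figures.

The current through and the resistance of the element are both given; use P = I²R.
P = (0.5890 A)² × 5.60 Ω = 1.943 W

1.94 W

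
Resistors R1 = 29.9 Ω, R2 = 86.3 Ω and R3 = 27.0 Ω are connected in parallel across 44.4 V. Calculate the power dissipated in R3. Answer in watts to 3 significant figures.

73.0 W

R3 sits directly across the source, so P = V²/R with V = 44.4 V.
P_R3 = V² / R3 = (44.4)² / 27.0 Ω = 73.01 W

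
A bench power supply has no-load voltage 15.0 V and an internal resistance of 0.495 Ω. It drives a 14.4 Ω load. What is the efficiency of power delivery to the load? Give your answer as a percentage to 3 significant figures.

96.7 %

Both r and R carry the same current, so the power split is just the resistance split: η = R/(R+r).
η = R / (R + r) = 14.4 / (14.4 + 0.495) = 0.9668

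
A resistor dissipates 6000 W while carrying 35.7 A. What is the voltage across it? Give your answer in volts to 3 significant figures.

Inverting the appropriate power form: V = P / I.
V = 6000 / 35.70 = 168.1 V

168 V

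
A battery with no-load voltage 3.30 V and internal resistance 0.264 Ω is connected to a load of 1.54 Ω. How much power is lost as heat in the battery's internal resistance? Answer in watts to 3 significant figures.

0.883 W

r is in series with the load, so it carries the full circuit current — the loss in it is I²r.
I = ε / (r + R) = 3.30 / (0.264 + 1.54) = 1.829 A
P_int = I² r = (1.829)² × 0.264 = 0.8834 W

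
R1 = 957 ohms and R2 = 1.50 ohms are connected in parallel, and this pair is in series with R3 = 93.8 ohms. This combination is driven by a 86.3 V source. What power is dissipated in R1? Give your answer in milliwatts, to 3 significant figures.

Collapse the R1‖R2 pair into one equivalent R_p; then R_p and R3 form a series string.
R_p = (957×1.50)/(957+1.50) = 1.498 Ω
R_total = R_p + 93.8 = 1.498 + 93.8 = 95.30 Ω
I = V / R_total = 86.3 / 95.30 = 0.9056 A
Voltage across the parallel pair: V_p = I × R_p = 0.9056 × 1.498 = 1.356 V
Use P = V²/R for R1 with V = V_p.
P_R1 = (1.356)² / 957 = 0.001922 W

1.92 mW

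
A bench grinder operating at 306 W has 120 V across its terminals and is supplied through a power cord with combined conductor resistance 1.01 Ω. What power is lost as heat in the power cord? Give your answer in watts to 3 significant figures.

The power cord is a series resistance carrying the load current; its dissipation is I²R_line.
I = P / V = 306 / 120 = 2.550 A through the power cord.
P_line = I² R_line = (2.550)² × 1.01 = 6.568 W

6.57 W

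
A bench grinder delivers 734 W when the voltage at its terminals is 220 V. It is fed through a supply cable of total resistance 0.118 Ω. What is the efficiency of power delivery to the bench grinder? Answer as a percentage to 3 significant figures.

I = P / V = 734 / 220 = 3.336 A through the supply cable.
P_line = I² R_line = (3.336)² × 0.118 = 1.313 W
P_source = P_load + P_line = 734.0 + 1.313 = 735.3 W
η = P_load / P_source = 734.0 / 735.3 = 0.9982

99.8 %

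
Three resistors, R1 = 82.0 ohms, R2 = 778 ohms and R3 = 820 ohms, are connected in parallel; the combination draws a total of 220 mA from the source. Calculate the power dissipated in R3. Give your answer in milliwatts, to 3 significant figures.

Parallel branches share V, not I — compute V via R_eq, then use V²/R for the target branch.
1/R_eq = 1/82.0 + 1/778 + 1/820 ⇒ R_eq = 68.03 Ω
V = I_total × R_eq = 0.2200 × 68.03 = 14.97 V
P_R3 = V² / R3 = (14.97)² / 820 = 0.2731 W

273 mW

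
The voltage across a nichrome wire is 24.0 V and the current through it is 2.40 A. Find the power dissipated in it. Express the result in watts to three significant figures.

57.6 W

Both the voltage across and the current through the element are known, so P = V I applies directly.
P = 24.0 V × 2.400 A = 57.60 W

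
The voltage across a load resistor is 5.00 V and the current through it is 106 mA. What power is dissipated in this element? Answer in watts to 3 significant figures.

0.530 W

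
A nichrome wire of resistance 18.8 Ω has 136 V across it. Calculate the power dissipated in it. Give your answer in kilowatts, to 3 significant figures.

0.984 kW

We know the drop across the element and its resistance — P = V²/R, one step.
P = (136 V)² / 18.8 Ω = 983.8 W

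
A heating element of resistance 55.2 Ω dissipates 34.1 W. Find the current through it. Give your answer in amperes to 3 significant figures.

0.786 A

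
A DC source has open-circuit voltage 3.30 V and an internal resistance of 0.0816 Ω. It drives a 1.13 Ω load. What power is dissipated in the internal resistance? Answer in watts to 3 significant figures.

0.605 W

The source's internal resistance is just another series element carrying I; its dissipation is I²r.
I = ε / (r + R) = 3.30 / (0.0816 + 1.13) = 2.724 A
P_int = I² r = (2.724)² × 0.0816 = 0.6053 W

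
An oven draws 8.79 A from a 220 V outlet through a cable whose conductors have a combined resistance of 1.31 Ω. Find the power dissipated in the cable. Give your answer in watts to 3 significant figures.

101 W

The cable is a series resistance carrying the load current; its dissipation is I²R_line.
The cable carries the full 8.79 A.
P_line = I² R_line = (8.790)² × 1.31 = 101.2 W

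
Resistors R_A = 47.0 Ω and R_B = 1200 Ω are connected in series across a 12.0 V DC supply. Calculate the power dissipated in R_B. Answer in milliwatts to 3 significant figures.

111 mW

Since the resistors are in series they all carry the loop current I = V/R_total; the power in any one is I²R.
R_total = 47.0 + 1200 = 1247 Ω
I = V / R_total = 12.0 / 1247 = 0.009623 A
P_R_B = I² × R_B = (0.009623)² × 1200 = 0.1111 W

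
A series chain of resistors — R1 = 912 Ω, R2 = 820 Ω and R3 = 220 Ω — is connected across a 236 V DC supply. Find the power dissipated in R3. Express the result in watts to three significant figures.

Series elements share the same current, so find I first, then use P = I²R.
R_total = 912 + 820 + 220 = 1952 Ω
I = V / R_total = 236 / 1952 = 0.1209 A
P_R3 = I² × R3 = (0.1209)² × 220 = 3.216 W

3.22 W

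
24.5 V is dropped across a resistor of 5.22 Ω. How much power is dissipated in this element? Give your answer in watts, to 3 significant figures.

115 W

We know the drop across the element and its resistance — P = V²/R, one step.
P = (24.5 V)² / 5.22 Ω = 115.0 W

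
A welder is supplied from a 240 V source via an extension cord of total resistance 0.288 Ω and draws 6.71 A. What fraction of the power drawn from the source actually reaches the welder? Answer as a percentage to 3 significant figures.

The extension cord carries the full 6.71 A.
P_line = I² R_line = (6.710)² × 0.288 = 12.97 W
P_source = V I = 240 × 6.710 = 1610 W; P_load = 1597 W
η = P_load / P_source = 1597 / 1610 = 0.9919

99.2 %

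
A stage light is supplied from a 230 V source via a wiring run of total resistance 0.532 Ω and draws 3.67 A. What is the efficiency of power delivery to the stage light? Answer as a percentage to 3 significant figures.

The wiring run carries the full 3.67 A.
P_line = I² R_line = (3.670)² × 0.532 = 7.165 W
P_source = V I = 230 × 3.670 = 844.1 W; P_load = 836.9 W
η = P_load / P_source = 836.9 / 844.1 = 0.9915

99.2 %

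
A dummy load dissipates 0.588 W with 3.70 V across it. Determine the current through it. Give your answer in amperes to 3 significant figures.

Inverting the appropriate power form: I = P / V.
I = 0.588 / 3.70 = 0.1589 A

0.159 A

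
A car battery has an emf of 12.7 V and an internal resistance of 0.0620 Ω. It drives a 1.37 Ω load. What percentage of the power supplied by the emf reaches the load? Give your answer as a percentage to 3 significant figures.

Efficiency is P_load / P_total. With a series r and R sharing the same I, P = I²R for each, so η = R/(R+r).
η = R / (R + r) = 1.37 / (1.37 + 0.0620) = 0.9567

95.7 %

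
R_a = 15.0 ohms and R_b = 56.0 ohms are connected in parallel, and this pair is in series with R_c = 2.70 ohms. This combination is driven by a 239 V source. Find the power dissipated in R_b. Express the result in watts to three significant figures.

676 W

Collapse the R_a‖R_b pair into one equivalent R_p; then R_p and R_c form a series string.
R_p = (15.0×56.0)/(15.0+56.0) = 11.83 Ω
R_total = R_p + 2.70 = 11.83 + 2.70 = 14.53 Ω
I = V / R_total = 239 / 14.53 = 16.45 A
Voltage across the parallel pair: V_p = I × R_p = 16.45 × 11.83 = 194.6 V
R_b has V_p across it, so P = V_p²/R_b.
P_R_b = (194.6)² / 56.0 = 676.2 W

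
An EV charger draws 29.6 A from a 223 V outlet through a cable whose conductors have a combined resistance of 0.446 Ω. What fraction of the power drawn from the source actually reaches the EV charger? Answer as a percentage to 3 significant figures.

94.1 %

The cable carries the full 29.6 A.
P_line = I² R_line = (29.60)² × 0.446 = 390.8 W
P_source = V I = 223 × 29.60 = 6601 W; P_load = 6210 W
η = P_load / P_source = 6210 / 6601 = 0.9408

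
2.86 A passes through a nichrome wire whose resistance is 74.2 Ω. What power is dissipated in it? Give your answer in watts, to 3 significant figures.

With I and R stated, P = I²R applies in one step.
P = (2.860 A)² × 74.2 Ω = 606.9 W

607 W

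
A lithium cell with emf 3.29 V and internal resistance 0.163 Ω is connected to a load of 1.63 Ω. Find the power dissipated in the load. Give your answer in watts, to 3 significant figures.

5.49 W

Load and internal resistance form a series loop — compute the loop current, then the load power via I²R.
I = ε / (r + R) = 3.29 / (0.163 + 1.63) = 1.835 A
P_load = I² R = (1.835)² × 1.63 = 5.488 W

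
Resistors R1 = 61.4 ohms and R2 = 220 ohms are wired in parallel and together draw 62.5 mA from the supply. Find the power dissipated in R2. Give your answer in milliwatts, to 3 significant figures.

Only the total current is stated, so first find the parallel equivalent to get the voltage across the combination.
1/R_eq = 1/61.4 + 1/220 ⇒ R_eq = 48.00 Ω
V = I_total × R_eq = 0.06250 × 48.00 = 3.000 V
P_R2 = V² / R2 = (3.000)² / 220 = 0.04091 W

40.9 mW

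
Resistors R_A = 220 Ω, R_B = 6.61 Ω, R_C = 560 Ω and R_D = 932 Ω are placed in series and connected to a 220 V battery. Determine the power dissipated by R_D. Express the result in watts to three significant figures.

In a series string the same current flows through every resistor — find that current, then P = I²R for the one we want.
R_total = 220 + 6.61 + 560 + 932 = 1719 Ω
I = V / R_total = 220 / 1719 = 0.1280 A
P_R_D = I² × R_D = (0.1280)² × 932 = 15.27 W

15.3 W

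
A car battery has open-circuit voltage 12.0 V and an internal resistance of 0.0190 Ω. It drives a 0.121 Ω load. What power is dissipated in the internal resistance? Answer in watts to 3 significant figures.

r is in series with the load, so it carries the full circuit current — the loss in it is I²r.
I = ε / (r + R) = 12.0 / (0.0190 + 0.121) = 85.71 A
P_int = I² r = (85.71)² × 0.0190 = 139.6 W

140 W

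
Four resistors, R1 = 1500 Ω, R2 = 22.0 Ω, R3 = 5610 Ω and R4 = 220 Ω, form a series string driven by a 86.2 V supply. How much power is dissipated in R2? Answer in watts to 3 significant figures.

Series elements share the same current, so find I first, then use P = I²R.
R_total = 1500 + 22.0 + 5610 + 220 = 7352 Ω
I = V / R_total = 86.2 / 7352 = 0.01172 A
P_R2 = I² × R2 = (0.01172)² × 22.0 = 0.003024 W

0.00302 W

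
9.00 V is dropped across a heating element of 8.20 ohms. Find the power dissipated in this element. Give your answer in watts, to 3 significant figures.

V and R are stated; P = V²/R avoids computing the current.
P = (9.00 V)² / 8.20 Ω = 9.878 W

9.88 W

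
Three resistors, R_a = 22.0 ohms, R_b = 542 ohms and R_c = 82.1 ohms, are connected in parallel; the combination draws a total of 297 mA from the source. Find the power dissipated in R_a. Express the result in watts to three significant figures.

We need the common branch voltage; get it from I_total × R_eq, then P = V²/R for the branch.
1/R_eq = 1/22.0 + 1/542 + 1/82.1 ⇒ R_eq = 16.81 Ω
V = I_total × R_eq = 0.2970 × 16.81 = 4.993 V
P_R_a = V² / R_a = (4.993)² / 22.0 = 1.133 W

1.13 W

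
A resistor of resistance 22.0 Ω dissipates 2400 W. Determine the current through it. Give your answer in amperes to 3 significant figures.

10.4 A

The two known quantities fix the third via I = √(P / R).
I = √(2400 / 22.0) = 10.44 A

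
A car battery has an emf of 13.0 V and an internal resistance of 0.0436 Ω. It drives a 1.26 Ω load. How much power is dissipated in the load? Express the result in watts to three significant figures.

Load and internal resistance form a series loop — compute the loop current, then the load power via I²R.
I = ε / (r + R) = 13.0 / (0.0436 + 1.26) = 9.972 A
P_load = I² R = (9.972)² × 1.26 = 125.3 W

125 W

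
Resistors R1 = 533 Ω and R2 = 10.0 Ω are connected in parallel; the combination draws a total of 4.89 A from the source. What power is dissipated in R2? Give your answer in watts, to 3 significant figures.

230 W

The branches share the same voltage, but only the total current is given — find V from the equivalent resistance first.
1/R_eq = 1/533 + 1/10.0 ⇒ R_eq = 9.816 Ω
V = I_total × R_eq = 4.890 × 9.816 = 48.00 V
P_R2 = V² / R2 = (48.00)² / 10.0 = 230.4 W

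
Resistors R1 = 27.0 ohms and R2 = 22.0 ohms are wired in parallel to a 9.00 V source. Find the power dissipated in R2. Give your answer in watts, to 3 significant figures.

Parallel branches share the same voltage; P = V²/R gives the branch power in one step.
P_R2 = V² / R2 = (9.00)² / 22.0 Ω = 3.682 W

3.68 W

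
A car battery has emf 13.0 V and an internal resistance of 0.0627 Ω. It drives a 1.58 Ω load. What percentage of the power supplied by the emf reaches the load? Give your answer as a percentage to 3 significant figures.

96.2 %

Both r and R carry the same current, so the power split is just the resistance split: η = R/(R+r).
η = R / (R + r) = 1.58 / (1.58 + 0.0627) = 0.9618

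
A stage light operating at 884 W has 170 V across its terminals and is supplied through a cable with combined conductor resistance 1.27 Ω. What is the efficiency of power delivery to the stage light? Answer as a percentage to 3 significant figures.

I = P / V = 884 / 170 = 5.200 A through the cable.
P_line = I² R_line = (5.200)² × 1.27 = 34.34 W
P_source = P_load + P_line = 884.0 + 34.34 = 918.3 W
η = P_load / P_source = 884.0 / 918.3 = 0.9626

96.3 %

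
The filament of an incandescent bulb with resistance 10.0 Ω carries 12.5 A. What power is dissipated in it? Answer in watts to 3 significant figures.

1560 W

Knowing I and R, the power is just I²R — no need to find V first.
P = (12.50 A)² × 10.0 Ω = 1562 W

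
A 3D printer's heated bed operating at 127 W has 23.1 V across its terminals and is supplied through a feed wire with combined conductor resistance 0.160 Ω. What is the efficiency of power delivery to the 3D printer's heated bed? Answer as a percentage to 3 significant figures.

I = P / V = 127 / 23.1 = 5.498 A through the feed wire.
P_line = I² R_line = (5.498)² × 0.160 = 4.836 W
P_source = P_load + P_line = 127.0 + 4.836 = 131.8 W
η = P_load / P_source = 127.0 / 131.8 = 0.9633

96.3 %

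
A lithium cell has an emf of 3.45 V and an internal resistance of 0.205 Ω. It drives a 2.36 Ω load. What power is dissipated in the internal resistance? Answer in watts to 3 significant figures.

0.371 W

The internal resistance carries the same current as the load; P_int = I²r.
I = ε / (r + R) = 3.45 / (0.205 + 2.36) = 1.345 A
P_int = I² r = (1.345)² × 0.205 = 0.3709 W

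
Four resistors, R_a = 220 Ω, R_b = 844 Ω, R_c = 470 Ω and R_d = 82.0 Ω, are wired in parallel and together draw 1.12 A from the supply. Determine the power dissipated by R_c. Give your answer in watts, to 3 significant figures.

6.64 W

The branches share the same voltage, but only the total current is given — find V from the equivalent resistance first.
1/R_eq = 1/220 + 1/844 + 1/470 + 1/82.0 ⇒ R_eq = 49.87 Ω
V = I_total × R_eq = 1.120 × 49.87 = 55.85 V
P_R_c = V² / R_c = (55.85)² / 470 = 6.637 W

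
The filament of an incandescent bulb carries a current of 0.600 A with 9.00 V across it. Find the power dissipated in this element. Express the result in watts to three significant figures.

Both the voltage across and the current through the element are known, so P = V I applies directly.
P = 9.00 V × 0.6000 A = 5.400 W

5.40 W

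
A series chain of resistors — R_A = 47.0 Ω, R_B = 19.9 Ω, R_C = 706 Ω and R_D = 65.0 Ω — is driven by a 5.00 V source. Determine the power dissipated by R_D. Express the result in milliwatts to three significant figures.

In a series string the same current flows through every resistor — find that current, then P = I²R for the one we want.
R_total = 47.0 + 19.9 + 706 + 65.0 = 837.9 Ω
I = V / R_total = 5.00 / 837.9 = 0.005967 A
P_R_D = I² × R_D = (0.005967)² × 65.0 = 0.002315 W

2.31 mW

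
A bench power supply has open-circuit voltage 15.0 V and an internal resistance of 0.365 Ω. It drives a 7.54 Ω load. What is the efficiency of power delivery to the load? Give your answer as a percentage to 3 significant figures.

95.4 %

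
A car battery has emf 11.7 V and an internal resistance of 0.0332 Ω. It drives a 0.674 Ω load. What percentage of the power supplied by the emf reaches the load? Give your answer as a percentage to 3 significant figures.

95.3 %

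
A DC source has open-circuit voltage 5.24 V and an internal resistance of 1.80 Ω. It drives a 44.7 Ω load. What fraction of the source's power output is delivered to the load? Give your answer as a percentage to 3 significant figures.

Both r and R carry the same current, so the power split is just the resistance split: η = R/(R+r).
η = R / (R + r) = 44.7 / (44.7 + 1.80) = 0.9613

96.1 %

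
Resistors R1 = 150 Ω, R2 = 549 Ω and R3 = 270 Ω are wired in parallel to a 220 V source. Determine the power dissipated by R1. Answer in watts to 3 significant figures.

Every branch has 220 V across it, so for R1 the power is simply V²/R.
P_R1 = V² / R1 = (220)² / 150 Ω = 322.7 W

323 W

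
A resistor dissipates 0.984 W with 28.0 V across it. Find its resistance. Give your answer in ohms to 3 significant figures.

The two known quantities fix the third via R = V² / P.
R = (28.0)² / 0.984 = 796.7 Ω

797 Ω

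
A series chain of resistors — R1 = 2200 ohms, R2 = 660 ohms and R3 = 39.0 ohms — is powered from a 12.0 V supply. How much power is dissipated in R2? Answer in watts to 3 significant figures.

0.0113 W

The current is common to all series resistors; compute it, then apply P = I²R for the target.
R_total = 2200 + 660 + 39.0 = 2899 Ω
I = V / R_total = 12.0 / 2899 = 0.004139 A
P_R2 = I² × R2 = (0.004139)² × 660 = 0.01131 W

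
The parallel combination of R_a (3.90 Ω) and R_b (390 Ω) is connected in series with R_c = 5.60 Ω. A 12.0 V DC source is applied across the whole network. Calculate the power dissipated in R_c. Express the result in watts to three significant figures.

9.01 W

First find R_p for the parallel pair, then treat R_p + R_c as a series loop.
R_p = (3.90×390)/(3.90+390) = 3.861 Ω
R_total = R_p + 5.60 = 3.861 + 5.60 = 9.461 Ω
I = V / R_total = 12.0 / 9.461 = 1.268 A
All the supply current flows through R_c; use P = I²R_c.
P_R_c = (1.268)² × 5.60 = 9.008 W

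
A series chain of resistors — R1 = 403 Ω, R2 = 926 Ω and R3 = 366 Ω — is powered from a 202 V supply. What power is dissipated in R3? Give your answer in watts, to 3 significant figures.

The current is common to all series resistors; compute it, then apply P = I²R for the target.
R_total = 403 + 926 + 366 = 1695 Ω
I = V / R_total = 202 / 1695 = 0.1192 A
P_R3 = I² × R3 = (0.1192)² × 366 = 5.198 W

5.20 W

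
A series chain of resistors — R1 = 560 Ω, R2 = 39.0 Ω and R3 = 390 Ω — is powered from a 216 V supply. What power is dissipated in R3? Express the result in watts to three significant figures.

Series elements share the same current, so find I first, then use P = I²R.
R_total = 560 + 39.0 + 390 = 989.0 Ω
I = V / R_total = 216 / 989.0 = 0.2184 A
P_R3 = I² × R3 = (0.2184)² × 390 = 18.60 W

18.6 W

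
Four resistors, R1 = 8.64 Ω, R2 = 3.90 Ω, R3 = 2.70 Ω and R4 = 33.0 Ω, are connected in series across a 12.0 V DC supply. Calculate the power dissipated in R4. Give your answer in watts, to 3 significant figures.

The current is common to all series resistors; compute it, then apply P = I²R for the target.
R_total = 8.64 + 3.90 + 2.70 + 33.0 = 48.24 Ω
I = V / R_total = 12.0 / 48.24 = 0.2488 A
P_R4 = I² × R4 = (0.2488)² × 33.0 = 2.042 W

2.04 W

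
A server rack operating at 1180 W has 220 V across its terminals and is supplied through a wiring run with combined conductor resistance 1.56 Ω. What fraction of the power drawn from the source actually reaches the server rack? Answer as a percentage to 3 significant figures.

I = P / V = 1180 / 220 = 5.364 A through the wiring run.
P_line = I² R_line = (5.364)² × 1.56 = 44.88 W
P_source = P_load + P_line = 1180 + 44.88 = 1225 W
η = P_load / P_source = 1180 / 1225 = 0.9634

96.3 %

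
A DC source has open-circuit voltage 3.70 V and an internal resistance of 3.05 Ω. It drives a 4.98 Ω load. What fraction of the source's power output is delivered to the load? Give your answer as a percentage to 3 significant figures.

62.0 %

The source delivers εI, of which I²R reaches the load and I²r is lost; since I is common, η = R/(R+r).
η = R / (R + r) = 4.98 / (4.98 + 3.05) = 0.6202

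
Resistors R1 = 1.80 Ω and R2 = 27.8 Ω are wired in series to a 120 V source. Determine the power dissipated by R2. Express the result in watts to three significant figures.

Every series element carries the same I. Get I from the total resistance, then P = I² × R2.
R_total = 1.80 + 27.8 = 29.60 Ω
I = V / R_total = 120 / 29.60 = 4.054 A
P_R2 = I² × R2 = (4.054)² × 27.8 = 456.9 W

457 W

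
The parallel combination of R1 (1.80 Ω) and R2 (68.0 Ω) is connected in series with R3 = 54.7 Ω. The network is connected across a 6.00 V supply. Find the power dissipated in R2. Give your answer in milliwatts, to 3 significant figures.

Reduce the parallel combination to a single R_p; the circuit then becomes R_p in series with the remaining resistor.
R_p = (1.80×68.0)/(1.80+68.0) = 1.754 Ω
R_total = R_p + 54.7 = 1.754 + 54.7 = 56.45 Ω
I = V / R_total = 6.00 / 56.45 = 0.1063 A
Voltage across the parallel pair: V_p = I × R_p = 0.1063 × 1.754 = 0.1864 V
R2 has V_p across it, so P = V_p²/R2.
P_R2 = (0.1864)² / 68.0 = 0.0005108 W

0.511 mW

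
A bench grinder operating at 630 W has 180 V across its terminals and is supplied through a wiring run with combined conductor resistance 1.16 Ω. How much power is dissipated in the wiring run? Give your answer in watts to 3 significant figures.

14.2 W

The wiring run is a series resistance carrying the load current; its dissipation is I²R_line.
I = P / V = 630 / 180 = 3.500 A through the wiring run.
P_line = I² R_line = (3.500)² × 1.16 = 14.21 W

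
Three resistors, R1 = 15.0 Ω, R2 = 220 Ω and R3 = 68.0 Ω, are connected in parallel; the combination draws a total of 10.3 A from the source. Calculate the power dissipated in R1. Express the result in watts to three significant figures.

Parallel branches share V, not I — compute V via R_eq, then use V²/R for the target branch.
1/R_eq = 1/15.0 + 1/220 + 1/68.0 ⇒ R_eq = 11.64 Ω
V = I_total × R_eq = 10.30 × 11.64 = 119.9 V
P_R1 = V² / R1 = (119.9)² / 15.0 = 958.1 W

958 W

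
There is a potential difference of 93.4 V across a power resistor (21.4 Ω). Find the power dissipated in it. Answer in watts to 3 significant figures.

408 W

We know the drop across the element and its resistance — P = V²/R, one step.
P = (93.4 V)² / 21.4 Ω = 407.6 W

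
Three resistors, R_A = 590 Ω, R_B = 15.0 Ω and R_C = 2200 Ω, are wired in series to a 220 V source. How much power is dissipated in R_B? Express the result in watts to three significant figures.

Every series element carries the same I. Get I from the total resistance, then P = I² × R_B.
R_total = 590 + 15.0 + 2200 = 2805 Ω
I = V / R_total = 220 / 2805 = 0.07843 A
P_R_B = I² × R_B = (0.07843)² × 15.0 = 0.09227 W

0.0923 W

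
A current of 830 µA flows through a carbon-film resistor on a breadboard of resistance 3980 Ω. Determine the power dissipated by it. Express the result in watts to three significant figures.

Current and resistance are given, so P = I²R is the direct form.
P = (0.0008300 A)² × 3980 Ω = 0.002742 W

0.00274 W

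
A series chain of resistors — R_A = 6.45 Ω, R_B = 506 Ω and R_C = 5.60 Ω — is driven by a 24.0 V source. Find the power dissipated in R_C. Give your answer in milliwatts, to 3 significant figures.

12.0 mW

Series elements share the same current, so find I first, then use P = I²R.
R_total = 6.45 + 506 + 5.60 = 518.0 Ω
I = V / R_total = 24.0 / 518.0 = 0.04633 A
P_R_C = I² × R_C = (0.04633)² × 5.60 = 0.01202 W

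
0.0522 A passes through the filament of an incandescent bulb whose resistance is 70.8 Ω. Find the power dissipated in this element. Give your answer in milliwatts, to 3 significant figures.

193 mW

Knowing I and R, the power is just I²R — no need to find V first.
P = (0.05220 A)² × 70.8 Ω = 0.1929 W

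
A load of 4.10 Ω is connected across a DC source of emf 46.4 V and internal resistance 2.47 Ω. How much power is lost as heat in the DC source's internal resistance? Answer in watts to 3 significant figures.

123 W

r is in series with the load, so it carries the full circuit current — the loss in it is I²r.
I = ε / (r + R) = 46.4 / (2.47 + 4.10) = 7.062 A
P_int = I² r = (7.062)² × 2.47 = 123.2 W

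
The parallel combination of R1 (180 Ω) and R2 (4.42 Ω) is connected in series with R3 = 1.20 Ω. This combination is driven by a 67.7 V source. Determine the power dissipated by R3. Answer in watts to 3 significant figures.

Reduce the parallel combination to a single R_p; the circuit then becomes R_p in series with the remaining resistor.
R_p = (180×4.42)/(180+4.42) = 4.314 Ω
R_total = R_p + 1.20 = 4.314 + 1.20 = 5.514 Ω
I = V / R_total = 67.7 / 5.514 = 12.28 A
R3 is the series element, so its power is I²R.
P_R3 = (12.28)² × 1.20 = 180.9 W

181 W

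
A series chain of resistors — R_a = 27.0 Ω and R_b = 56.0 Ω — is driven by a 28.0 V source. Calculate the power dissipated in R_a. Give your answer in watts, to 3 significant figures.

3.07 W

The current is common to all series resistors; compute it, then apply P = I²R for the target.
R_total = 27.0 + 56.0 = 83.00 Ω
I = V / R_total = 28.0 / 83.00 = 0.3373 A
P_R_a = I² × R_a = (0.3373)² × 27.0 = 3.073 W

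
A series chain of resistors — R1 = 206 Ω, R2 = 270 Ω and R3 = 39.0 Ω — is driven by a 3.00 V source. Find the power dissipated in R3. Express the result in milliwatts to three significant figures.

Since the resistors are in series they all carry the loop current I = V/R_total; the power in any one is I²R.
R_total = 206 + 270 + 39.0 = 515.0 Ω
I = V / R_total = 3.00 / 515.0 = 0.005825 A
P_R3 = I² × R3 = (0.005825)² × 39.0 = 0.001323 W

1.32 mW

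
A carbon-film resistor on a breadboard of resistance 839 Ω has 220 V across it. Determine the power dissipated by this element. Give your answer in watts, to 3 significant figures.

57.7 W

We know the drop across the element and its resistance — P = V²/R, one step.
P = (220 V)² / 839 Ω = 57.69 W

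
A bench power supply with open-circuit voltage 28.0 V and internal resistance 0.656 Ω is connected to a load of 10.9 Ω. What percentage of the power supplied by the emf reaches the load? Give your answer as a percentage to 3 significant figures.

η = P_load/(P_load+P_int) = I²R/(I²R+I²r) = R/(R+r) — the I² cancels for series elements.
η = R / (R + r) = 10.9 / (10.9 + 0.656) = 0.9432

94.3 %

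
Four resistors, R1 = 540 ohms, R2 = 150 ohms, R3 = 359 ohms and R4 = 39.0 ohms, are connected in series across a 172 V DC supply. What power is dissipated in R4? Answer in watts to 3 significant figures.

In a series string the same current flows through every resistor — find that current, then P = I²R for the one we want.
R_total = 540 + 150 + 359 + 39.0 = 1088 Ω
I = V / R_total = 172 / 1088 = 0.1581 A
P_R4 = I² × R4 = (0.1581)² × 39.0 = 0.9747 W

0.975 W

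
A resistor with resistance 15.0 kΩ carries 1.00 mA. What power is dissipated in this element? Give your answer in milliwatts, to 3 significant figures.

15.0 mW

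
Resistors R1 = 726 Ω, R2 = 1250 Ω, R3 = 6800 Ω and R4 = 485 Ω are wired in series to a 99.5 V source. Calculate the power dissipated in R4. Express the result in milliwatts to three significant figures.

Since the resistors are in series they all carry the loop current I = V/R_total; the power in any one is I²R.
R_total = 726 + 1250 + 6800 + 485 = 9261 Ω
I = V / R_total = 99.5 / 9261 = 0.01074 A
P_R4 = I² × R4 = (0.01074)² × 485 = 0.05599 W

56.0 mW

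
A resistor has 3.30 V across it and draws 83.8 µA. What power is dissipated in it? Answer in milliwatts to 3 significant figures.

With V and I both given, power follows immediately from P = V I.
P = 3.30 V × 0.00008380 A = 0.0002765 W

0.277 mW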